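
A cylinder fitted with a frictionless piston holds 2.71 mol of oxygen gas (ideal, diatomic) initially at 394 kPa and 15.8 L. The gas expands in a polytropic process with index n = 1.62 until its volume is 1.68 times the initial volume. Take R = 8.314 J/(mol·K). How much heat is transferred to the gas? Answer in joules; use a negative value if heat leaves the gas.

-1520 J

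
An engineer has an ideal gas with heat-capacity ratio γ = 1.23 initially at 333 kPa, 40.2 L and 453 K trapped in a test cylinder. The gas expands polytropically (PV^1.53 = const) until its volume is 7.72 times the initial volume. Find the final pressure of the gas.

Polytropic n=1.53: T₂ = T₁(V₁/V₂)^(n−1) = 453×(0.130)^0.53 = 153 K; P₂ = P₁(V₁/V₂)^n = 14.6 kPa.

14.6 kPa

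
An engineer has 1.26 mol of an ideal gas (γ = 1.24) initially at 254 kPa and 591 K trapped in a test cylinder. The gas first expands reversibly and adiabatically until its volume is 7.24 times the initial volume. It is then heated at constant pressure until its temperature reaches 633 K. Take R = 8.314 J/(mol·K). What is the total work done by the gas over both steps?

12500 J

V₁ = nRT₁/P₁ = 1.26×8.314×591/254 = 24.4 L.
Step 1 — Adiabatic: TV^(γ−1) = const ⇒ T₂ = 591×(0.138)^0.240 = 367 K; PV^γ = const ⇒ P₂ = 21.8 kPa.
ΔU = nCvΔT = 1.26×34.6×(367−591) = -9760 J.
Q = 0 for an adiabatic process, so W = −ΔU = 9760 J.
State after step 1: P = 21.8 kPa, V = 176 L, T = 367 K.
Step 2 — Isobaric: P stays 21.8 kPa; V/T = const ⇒ T₂ = 633 K, V₂ = 304 L.
W = PΔV = 21.8×(304−176) kPa·L = 2780 J.
ΔU = nCvΔT = 1.26×34.6×(633−367) = 11600 J.
Q = ΔU + W = nCpΔT = 14400 J.
Net over both steps: W = 12500 J, Q = 14400 J, ΔU = 1830 J.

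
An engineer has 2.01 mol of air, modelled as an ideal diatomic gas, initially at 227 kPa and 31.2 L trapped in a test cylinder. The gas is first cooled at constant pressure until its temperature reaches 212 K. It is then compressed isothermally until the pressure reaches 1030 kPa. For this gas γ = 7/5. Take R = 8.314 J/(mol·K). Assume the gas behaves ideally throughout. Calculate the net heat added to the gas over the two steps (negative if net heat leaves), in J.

-17700 J

T₁ = P₁V₁/(nR) = 227×31.2/(2.01×8.314) = 424 K.
Step 1 — Isobaric: P stays 227 kPa; V/T = const ⇒ T₂ = 212 K, V₂ = 15.6 L.
W = PΔV = 227×(15.6−31.2) kPa·L = -3540 J.
ΔU = nCvΔT = 2.01×20.8×(212−424) = -8850 J.
Q = ΔU + W = nCpΔT = -12400 J.
State after step 1: P = 227 kPa, V = 15.6 L, T = 212 K.
Step 2 — Isothermal: T stays 212 K; PV = const ⇒ V₂ = 3.44 L, P₂ = 1030 kPa.
ΔU = 0 (ideal gas, T constant).
W = nRT ln(V₂/V₁) = 2.01×8.314×212×ln(0.220) = -5360 J.
Q = ΔU + W = -5360 J.
Net over both steps: W = -8900 J, Q = -17700 J, ΔU = -8850 J.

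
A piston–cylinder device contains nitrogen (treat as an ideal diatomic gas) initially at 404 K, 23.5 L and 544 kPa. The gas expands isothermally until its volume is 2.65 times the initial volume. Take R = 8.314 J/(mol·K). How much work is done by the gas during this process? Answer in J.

12500 J

n = P₁V₁/(RT₁) = 544×23.5/(8.314×404) = 3.81 mol.
Isothermal: T stays 404 K; PV = const ⇒ V₂ = 62.3 L, P₂ = 205 kPa.
W = nRT ln(V₂/V₁) = 3.81×8.314×404×ln(2.65) = 12500 J.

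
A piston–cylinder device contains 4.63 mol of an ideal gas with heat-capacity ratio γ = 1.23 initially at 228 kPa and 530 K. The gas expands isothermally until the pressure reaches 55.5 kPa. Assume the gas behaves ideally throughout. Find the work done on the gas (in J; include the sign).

V₁ = nRT₁/P₁ = 4.63×8.314×530/228 = 89.5 L.
Isothermal: T stays 530 K; PV = const ⇒ V₂ = 368 L, P₂ = 55.5 kPa.
W = nRT ln(V₂/V₁) = 4.63×8.314×530×ln(4.11) = 28800 J.
Work done on the gas = −W_by = -28800 J.

-28800 J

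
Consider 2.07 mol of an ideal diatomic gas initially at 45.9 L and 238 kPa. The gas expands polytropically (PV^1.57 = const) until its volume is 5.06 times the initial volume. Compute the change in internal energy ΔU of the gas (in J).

-16500 J

T₁ = P₁V₁/(nR) = 238×45.9/(2.07×8.314) = 635 K.
Polytropic n=1.57: T₂ = T₁(V₁/V₂)^(n−1) = 635×(0.198)^0.57 = 252 K; P₂ = P₁(V₁/V₂)^n = 18.7 kPa.
For an ideal gas ΔU = nCvΔT with Cv = (5/2)R = 20.8 J/(mol·K).
ΔU = 2.07×20.8×(252−635) = -16500 J.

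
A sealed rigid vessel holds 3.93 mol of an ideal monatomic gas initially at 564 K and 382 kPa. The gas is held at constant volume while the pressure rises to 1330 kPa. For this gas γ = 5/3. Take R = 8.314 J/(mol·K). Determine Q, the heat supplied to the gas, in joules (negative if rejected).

V₁ = nRT₁/P₁ = 3.93×8.314×564/382 = 48.2 L.
Isochoric: V stays 48.2 L; P/T = const ⇒ T₂ = 1960 K, P₂ = 1330 kPa.
W = 0 (no volume change).
ΔU = nCvΔT = 3.93×12.5×(1960−564) = 68600 J.
Q = ΔU = 68600 J.

68600 J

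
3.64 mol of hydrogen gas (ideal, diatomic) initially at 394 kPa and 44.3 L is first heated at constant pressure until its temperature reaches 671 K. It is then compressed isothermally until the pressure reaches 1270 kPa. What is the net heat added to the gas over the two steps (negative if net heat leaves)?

T₁ = P₁V₁/(nR) = 394×44.3/(3.64×8.314) = 577 K.
Step 1 — Isobaric: P stays 394 kPa; V/T = const ⇒ T₂ = 671 K, V₂ = 51.5 L.
W = PΔV = 394×(51.5−44.3) kPa·L = 2850 J.
ΔU = nCvΔT = 3.64×20.8×(671−577) = 7130 J.
Q = ΔU + W = nCpΔT = 9980 J.
State after step 1: P = 394 kPa, V = 51.5 L, T = 671 K.
Step 2 — Isothermal: T stays 671 K; PV = const ⇒ V₂ = 16.0 L, P₂ = 1270 kPa.
ΔU = 0 (ideal gas, T constant).
W = nRT ln(V₂/V₁) = 3.64×8.314×671×ln(0.310) = -23800 J.
Q = ΔU + W = -23800 J.
Net over both steps: W = -20900 J, Q = -13800 J, ΔU = 7130 J.

-13800 J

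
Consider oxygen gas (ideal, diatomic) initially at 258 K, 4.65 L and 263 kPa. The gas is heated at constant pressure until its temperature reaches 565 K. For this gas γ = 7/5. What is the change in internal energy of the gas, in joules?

3640 J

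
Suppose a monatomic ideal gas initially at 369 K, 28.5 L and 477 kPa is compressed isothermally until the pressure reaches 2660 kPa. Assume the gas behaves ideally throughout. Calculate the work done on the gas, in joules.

23400 J

n = P₁V₁/(RT₁) = 477×28.5/(8.314×369) = 4.43 mol.
Isothermal: T stays 369 K; PV = const ⇒ V₂ = 5.11 L, P₂ = 2660 kPa.
W = nRT ln(V₂/V₁) = 4.43×8.314×369×ln(0.179) = -23400 J.
Work done on the gas = −W_by = 23400 J.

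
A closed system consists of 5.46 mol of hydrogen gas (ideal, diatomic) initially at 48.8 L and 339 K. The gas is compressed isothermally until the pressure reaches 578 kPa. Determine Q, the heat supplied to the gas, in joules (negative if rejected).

P₁ = nRT₁/V₁ = 5.46×8.314×339/48.8 = 315 kPa.
Isothermal: T stays 339 K; PV = const ⇒ V₂ = 26.6 L, P₂ = 578 kPa.
ΔU = 0 (ideal gas, T constant).
W = nRT ln(V₂/V₁) = 5.46×8.314×339×ln(0.546) = -9320 J.
Q = ΔU + W = -9320 J.

-9320 J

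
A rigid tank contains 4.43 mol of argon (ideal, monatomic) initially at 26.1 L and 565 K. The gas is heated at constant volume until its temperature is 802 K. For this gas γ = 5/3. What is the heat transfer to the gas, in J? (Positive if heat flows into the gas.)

P₁ = nRT₁/V₁ = 4.43×8.314×565/26.1 = 797 kPa.
Isochoric: V stays 26.1 L; P/T = const ⇒ T₂ = 802 K, P₂ = 1130 kPa.
W = 0 (no volume change).
ΔU = nCvΔT = 4.43×12.5×(802−565) = 13100 J.
Q = ΔU = 13100 J.

13100 J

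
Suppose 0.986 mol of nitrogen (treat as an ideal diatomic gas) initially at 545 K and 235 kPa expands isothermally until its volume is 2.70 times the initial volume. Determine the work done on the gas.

V₁ = nRT₁/P₁ = 0.986×8.314×545/235 = 19.0 L.
Isothermal: T stays 545 K; PV = const ⇒ V₂ = 51.3 L, P₂ = 87.0 kPa.
W = nRT ln(V₂/V₁) = 0.986×8.314×545×ln(2.70) = 4440 J.
Work done on the gas = −W_by = -4440 J.

-4440 J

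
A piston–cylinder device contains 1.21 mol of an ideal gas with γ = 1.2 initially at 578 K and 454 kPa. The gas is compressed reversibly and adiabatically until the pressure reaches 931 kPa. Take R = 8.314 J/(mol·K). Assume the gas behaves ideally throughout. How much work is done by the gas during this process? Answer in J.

V₁ = nRT₁/P₁ = 1.21×8.314×578/454 = 12.8 L.
Adiabatic: T₂/T₁ = (P₂/P₁)^((γ−1)/γ) ⇒ T₂ = 578×(2.05)^0.167 = 651 K; V₂ = 7.04 L.
ΔU = nCvΔT = 1.21×41.6×(651−578) = 3700 J.
Q = 0 for an adiabatic process, so W = −ΔU = -3700 J.

-3700 J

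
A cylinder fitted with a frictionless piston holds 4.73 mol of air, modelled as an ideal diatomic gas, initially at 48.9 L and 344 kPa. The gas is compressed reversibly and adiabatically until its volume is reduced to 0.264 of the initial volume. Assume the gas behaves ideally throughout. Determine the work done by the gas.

T₁ = P₁V₁/(nR) = 344×48.9/(4.73×8.314) = 428 K.
Adiabatic: TV^(γ−1) = const ⇒ T₂ = 428×(3.79)^0.400 = 729 K; PV^γ = const ⇒ P₂ = 2220 kPa.
ΔU = nCvΔT = 4.73×20.8×(729−428) = 29600 J.
Q = 0 for an adiabatic process, so W = −ΔU = -29600 J.

-29600 J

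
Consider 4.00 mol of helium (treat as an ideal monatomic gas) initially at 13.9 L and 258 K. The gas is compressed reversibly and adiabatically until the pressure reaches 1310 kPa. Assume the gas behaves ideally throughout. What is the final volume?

8.85 L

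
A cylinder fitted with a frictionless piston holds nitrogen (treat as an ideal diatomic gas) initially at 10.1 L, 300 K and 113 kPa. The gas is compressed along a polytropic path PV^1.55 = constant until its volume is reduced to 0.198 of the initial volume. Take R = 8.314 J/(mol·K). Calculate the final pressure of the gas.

Polytropic n=1.55: T₂ = T₁(V₁/V₂)^(n−1) = 300×(5.05)^0.55 = 731 K; P₂ = P₁(V₁/V₂)^n = 1390 kPa.

1390 kPa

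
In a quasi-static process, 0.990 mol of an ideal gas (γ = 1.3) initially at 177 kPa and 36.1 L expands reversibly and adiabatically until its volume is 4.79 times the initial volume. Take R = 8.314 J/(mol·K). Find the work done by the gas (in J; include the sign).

7990 J

T₁ = P₁V₁/(nR) = 177×36.1/(0.990×8.314) = 776 K.
Adiabatic: TV^(γ−1) = const ⇒ T₂ = 776×(0.209)^0.300 = 485 K; PV^γ = const ⇒ P₂ = 23.1 kPa.
ΔU = nCvΔT = 0.990×27.7×(485−776) = -7990 J.
Q = 0 for an adiabatic process, so W = −ΔU = 7990 J.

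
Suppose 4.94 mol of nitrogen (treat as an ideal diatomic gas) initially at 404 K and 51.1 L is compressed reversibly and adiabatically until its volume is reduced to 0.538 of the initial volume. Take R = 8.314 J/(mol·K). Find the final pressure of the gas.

P₁ = nRT₁/V₁ = 4.94×8.314×404/51.1 = 325 kPa.
Adiabatic: TV^(γ−1) = const ⇒ T₂ = 404×(1.86)^0.400 = 518 K; PV^γ = const ⇒ P₂ = 773 kPa.

773 kPa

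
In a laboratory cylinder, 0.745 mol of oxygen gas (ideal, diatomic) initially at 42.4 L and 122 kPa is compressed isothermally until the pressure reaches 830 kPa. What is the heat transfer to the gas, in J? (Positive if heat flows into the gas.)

-9920 J

T₁ = P₁V₁/(nR) = 122×42.4/(0.745×8.314) = 835 K.
Isothermal: T stays 835 K; PV = const ⇒ V₂ = 6.23 L, P₂ = 830 kPa.
ΔU = 0 (ideal gas, T constant).
W = nRT ln(V₂/V₁) = 0.745×8.314×835×ln(0.147) = -9920 J.
Q = ΔU + W = -9920 J.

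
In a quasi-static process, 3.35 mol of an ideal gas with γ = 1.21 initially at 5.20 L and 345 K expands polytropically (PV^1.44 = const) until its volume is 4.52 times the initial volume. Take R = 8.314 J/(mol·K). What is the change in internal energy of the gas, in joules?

-22200 J

P₁ = nRT₁/V₁ = 3.35×8.314×345/5.20 = 1850 kPa.
Polytropic n=1.44: T₂ = T₁(V₁/V₂)^(n−1) = 345×(0.221)^0.44 = 178 K; P₂ = P₁(V₁/V₂)^n = 211 kPa.
For an ideal gas ΔU = nCvΔT with Cv = R/(γ−1) = 39.6 J/(mol·K).
ΔU = 3.35×39.6×(178−345) = -22200 J.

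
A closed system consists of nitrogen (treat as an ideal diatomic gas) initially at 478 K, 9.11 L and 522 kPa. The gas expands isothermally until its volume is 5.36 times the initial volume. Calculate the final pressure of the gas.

97.4 kPa

Isothermal: T stays 478 K; PV = const ⇒ V₂ = 48.8 L, P₂ = 97.4 kPa.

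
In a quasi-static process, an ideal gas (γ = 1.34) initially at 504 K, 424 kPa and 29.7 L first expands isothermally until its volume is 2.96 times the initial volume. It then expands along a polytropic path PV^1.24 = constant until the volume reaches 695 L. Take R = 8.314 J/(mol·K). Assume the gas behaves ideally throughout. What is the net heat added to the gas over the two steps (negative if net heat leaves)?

n = P₁V₁/(RT₁) = 424×29.7/(8.314×504) = 3.01 mol.
Step 1 — Isothermal: T stays 504 K; PV = const ⇒ V₂ = 87.9 L, P₂ = 143 kPa.
ΔU = 0 (ideal gas, T constant).
W = nRT ln(V₂/V₁) = 3.01×8.314×504×ln(2.96) = 13700 J.
Q = ΔU + W = 13700 J.
State after step 1: P = 143 kPa, V = 87.9 L, T = 504 K.
Step 2 — Polytropic n=1.24: T₂ = T₁(V₁/V₂)^(n−1) = 504×(0.126)^0.24 = 307 K; P₂ = P₁(V₁/V₂)^n = 11.0 kPa.
W = (P₁V₁−P₂V₂)/(n−1) = (143×87.9−11.0×695)/0.24 = 20500 J.
ΔU = nCvΔT = 3.01×24.5×(307−504) = -14500 J.
Q = ΔU + W = 6040 J.
Net over both steps: W = 34200 J, Q = 19700 J, ΔU = -14500 J.

19700 J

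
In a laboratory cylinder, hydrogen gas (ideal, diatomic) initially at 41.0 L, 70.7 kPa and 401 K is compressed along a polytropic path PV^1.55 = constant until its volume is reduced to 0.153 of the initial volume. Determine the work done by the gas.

-9530 J

n = P₁V₁/(RT₁) = 70.7×41.0/(8.314×401) = 0.869 mol.
Polytropic n=1.55: T₂ = T₁(V₁/V₂)^(n−1) = 401×(6.54)^0.55 = 1130 K; P₂ = P₁(V₁/V₂)^n = 1300 kPa.
W = (P₁V₁−P₂V₂)/(n−1) = (70.7×41.0−1300×6.27)/0.55 = -9530 J.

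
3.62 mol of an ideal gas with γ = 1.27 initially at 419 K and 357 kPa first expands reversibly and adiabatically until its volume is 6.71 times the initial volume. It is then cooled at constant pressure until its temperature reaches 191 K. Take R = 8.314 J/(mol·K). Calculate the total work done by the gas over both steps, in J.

17000 J

V₁ = nRT₁/P₁ = 3.62×8.314×419/357 = 35.3 L.
Step 1 — Adiabatic: TV^(γ−1) = const ⇒ T₂ = 419×(0.149)^0.270 = 251 K; PV^γ = const ⇒ P₂ = 31.8 kPa.
ΔU = nCvΔT = 3.62×30.8×(251−419) = -18800 J.
Q = 0 for an adiabatic process, so W = −ΔU = 18800 J.
State after step 1: P = 31.8 kPa, V = 237 L, T = 251 K.
Step 2 — Isobaric: P stays 31.8 kPa; V/T = const ⇒ T₂ = 191 K, V₂ = 181 L.
W = PΔV = 31.8×(181−237) kPa·L = -1790 J.
ΔU = nCvΔT = 3.62×30.8×(191−251) = -6640 J.
Q = ΔU + W = nCpΔT = -8440 J.
Net over both steps: W = 17000 J, Q = -8440 J, ΔU = -25400 J.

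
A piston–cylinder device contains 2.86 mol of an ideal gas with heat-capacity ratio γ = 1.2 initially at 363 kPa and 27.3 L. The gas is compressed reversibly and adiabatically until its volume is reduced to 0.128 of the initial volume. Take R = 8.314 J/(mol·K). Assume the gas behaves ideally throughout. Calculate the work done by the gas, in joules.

T₁ = P₁V₁/(nR) = 363×27.3/(2.86×8.314) = 417 K.
Adiabatic: TV^(γ−1) = const ⇒ T₂ = 417×(7.81)^0.200 = 629 K; PV^γ = const ⇒ P₂ = 4280 kPa.
ΔU = nCvΔT = 2.86×41.6×(629−417) = 25200 J.
Q = 0 for an adiabatic process, so W = −ΔU = -25200 J.

-25200 J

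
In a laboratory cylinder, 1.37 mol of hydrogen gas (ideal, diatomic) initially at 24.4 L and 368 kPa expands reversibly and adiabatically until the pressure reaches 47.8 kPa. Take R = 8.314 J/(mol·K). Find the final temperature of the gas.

440 K

T₁ = P₁V₁/(nR) = 368×24.4/(1.37×8.314) = 788 K.
Adiabatic: T₂/T₁ = (P₂/P₁)^((γ−1)/γ) ⇒ T₂ = 788×(0.130)^0.286 = 440 K; V₂ = 105 L.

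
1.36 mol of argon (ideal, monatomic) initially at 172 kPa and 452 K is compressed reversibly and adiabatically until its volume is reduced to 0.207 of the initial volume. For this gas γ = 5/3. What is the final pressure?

V₁ = nRT₁/P₁ = 1.36×8.314×452/172 = 29.7 L.
Adiabatic: TV^(γ−1) = const ⇒ T₂ = 452×(4.83)^0.667 = 1290 K; PV^γ = const ⇒ P₂ = 2370 kPa.

2370 kPa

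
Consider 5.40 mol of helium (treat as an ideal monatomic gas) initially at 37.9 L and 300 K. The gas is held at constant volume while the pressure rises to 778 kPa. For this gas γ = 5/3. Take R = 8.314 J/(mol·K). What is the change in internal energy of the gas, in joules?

P₁ = nRT₁/V₁ = 5.40×8.314×300/37.9 = 355 kPa.
Isochoric: V stays 37.9 L; P/T = const ⇒ T₂ = 657 K, P₂ = 778 kPa.
For an ideal gas ΔU = nCvΔT with Cv = (3/2)R = 12.5 J/(mol·K).
ΔU = 5.40×12.5×(657−300) = 24000 J.

24000 J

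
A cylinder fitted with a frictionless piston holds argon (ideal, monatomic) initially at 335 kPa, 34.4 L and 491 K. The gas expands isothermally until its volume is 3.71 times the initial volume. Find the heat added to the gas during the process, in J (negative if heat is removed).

15100 J

n = P₁V₁/(RT₁) = 335×34.4/(8.314×491) = 2.82 mol.
Isothermal: T stays 491 K; PV = const ⇒ V₂ = 128 L, P₂ = 90.3 kPa.
ΔU = 0 (ideal gas, T constant).
W = nRT ln(V₂/V₁) = 2.82×8.314×491×ln(3.71) = 15100 J.
Q = ΔU + W = 15100 J.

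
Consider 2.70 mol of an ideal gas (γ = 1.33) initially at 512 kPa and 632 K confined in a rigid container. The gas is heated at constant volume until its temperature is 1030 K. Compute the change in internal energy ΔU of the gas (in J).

27100 J

V₁ = nRT₁/P₁ = 2.70×8.314×632/512 = 27.7 L.
Isochoric: V stays 27.7 L; P/T = const ⇒ T₂ = 1030 K, P₂ = 834 kPa.
For an ideal gas ΔU = nCvΔT with Cv = R/(γ−1) = 25.2 J/(mol·K).
ΔU = 2.70×25.2×(1030−632) = 27100 J.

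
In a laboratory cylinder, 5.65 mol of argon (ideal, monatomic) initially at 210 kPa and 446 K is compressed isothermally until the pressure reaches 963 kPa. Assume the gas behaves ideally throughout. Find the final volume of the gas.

21.8 L

V₁ = nRT₁/P₁ = 5.65×8.314×446/210 = 99.8 L.
Isothermal: T stays 446 K; PV = const ⇒ V₂ = 21.8 L, P₂ = 963 kPa.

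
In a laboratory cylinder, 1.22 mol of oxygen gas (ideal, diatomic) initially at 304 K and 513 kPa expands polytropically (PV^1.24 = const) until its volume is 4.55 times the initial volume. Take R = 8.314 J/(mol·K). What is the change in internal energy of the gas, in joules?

-2350 J

V₁ = nRT₁/P₁ = 1.22×8.314×304/513 = 6.01 L.
Polytropic n=1.24: T₂ = T₁(V₁/V₂)^(n−1) = 304×(0.220)^0.24 = 211 K; P₂ = P₁(V₁/V₂)^n = 78.4 kPa.
For an ideal gas ΔU = nCvΔT with Cv = (5/2)R = 20.8 J/(mol·K).
ΔU = 1.22×20.8×(211−304) = -2350 J.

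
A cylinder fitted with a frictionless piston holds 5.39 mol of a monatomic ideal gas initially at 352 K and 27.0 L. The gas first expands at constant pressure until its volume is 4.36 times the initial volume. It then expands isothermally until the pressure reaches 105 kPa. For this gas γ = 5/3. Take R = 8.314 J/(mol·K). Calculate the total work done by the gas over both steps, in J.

171000 J

P₁ = nRT₁/V₁ = 5.39×8.314×352/27.0 = 584 kPa.
Step 1 — Isobaric: P stays 584 kPa; V/T = const ⇒ T₂ = 1530 K, V₂ = 118 L.
W = PΔV = 584×(118−27.0) kPa·L = 53000 J.
ΔU = nCvΔT = 5.39×12.5×(1530−352) = 79500 J.
Q = ΔU + W = nCpΔT = 133000 J.
State after step 1: P = 584 kPa, V = 118 L, T = 1530 K.
Step 2 — Isothermal: T stays 1530 K; PV = const ⇒ V₂ = 655 L, P₂ = 105 kPa.
ΔU = 0 (ideal gas, T constant).
W = nRT ln(V₂/V₁) = 5.39×8.314×1530×ln(5.56) = 118000 J.
Q = ΔU + W = 118000 J.
Net over both steps: W = 171000 J, Q = 251000 J, ΔU = 79500 J.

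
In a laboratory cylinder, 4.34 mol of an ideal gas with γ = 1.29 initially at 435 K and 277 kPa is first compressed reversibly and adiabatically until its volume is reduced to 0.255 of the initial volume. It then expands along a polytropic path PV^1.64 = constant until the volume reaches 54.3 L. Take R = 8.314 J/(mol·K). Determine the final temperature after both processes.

277 K

V₁ = nRT₁/P₁ = 4.34×8.314×435/277 = 56.7 L.
Step 1 — Adiabatic: TV^(γ−1) = const ⇒ T₂ = 435×(3.92)^0.290 = 647 K; PV^γ = const ⇒ P₂ = 1610 kPa.
ΔU = nCvΔT = 4.34×28.7×(647−435) = 26300 J.
Q = 0 for an adiabatic process, so W = −ΔU = -26300 J.
State after step 1: P = 1610 kPa, V = 14.4 L, T = 647 K.
Step 2 — Polytropic n=1.64: T₂ = T₁(V₁/V₂)^(n−1) = 647×(0.266)^0.64 = 277 K; P₂ = P₁(V₁/V₂)^n = 184 kPa.
W = (P₁V₁−P₂V₂)/(n−1) = (1610×14.4−184×54.3)/0.64 = 20800 J.
ΔU = nCvΔT = 4.34×28.7×(277−647) = -46000 J.
Q = ΔU + W = -25100 J.
Net over both steps: W = -5490 J, Q = -25100 J, ΔU = -19600 J.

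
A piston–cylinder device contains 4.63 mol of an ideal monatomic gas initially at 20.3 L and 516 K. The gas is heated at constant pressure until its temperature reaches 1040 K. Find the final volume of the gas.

P₁ = nRT₁/V₁ = 4.63×8.314×516/20.3 = 978 kPa.
Isobaric: P stays 978 kPa; V/T = const ⇒ T₂ = 1040 K, V₂ = 40.9 L.

40.9 L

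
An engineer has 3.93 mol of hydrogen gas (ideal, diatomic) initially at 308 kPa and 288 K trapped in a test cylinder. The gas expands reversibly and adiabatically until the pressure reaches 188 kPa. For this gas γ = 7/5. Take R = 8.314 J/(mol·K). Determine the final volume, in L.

V₁ = nRT₁/P₁ = 3.93×8.314×288/308 = 30.6 L.
Adiabatic: T₂/T₁ = (P₂/P₁)^((γ−1)/γ) ⇒ T₂ = 288×(0.610)^0.286 = 250 K; V₂ = 43.5 L.

43.5 L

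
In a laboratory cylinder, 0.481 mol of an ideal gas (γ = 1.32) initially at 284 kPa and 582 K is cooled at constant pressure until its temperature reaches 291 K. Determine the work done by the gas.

V₁ = nRT₁/P₁ = 0.481×8.314×582/284 = 8.20 L.
Isobaric: P stays 284 kPa; V/T = const ⇒ T₂ = 291 K, V₂ = 4.10 L.
W = PΔV = 284×(4.10−8.20) kPa·L = -1160 J.

-1160 J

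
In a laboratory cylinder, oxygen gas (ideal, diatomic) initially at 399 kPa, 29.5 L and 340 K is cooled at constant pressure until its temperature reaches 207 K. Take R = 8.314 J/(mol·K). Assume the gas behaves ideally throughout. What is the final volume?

Isobaric: P stays 399 kPa; V/T = const ⇒ T₂ = 207 K, V₂ = 18.0 L.

18.0 L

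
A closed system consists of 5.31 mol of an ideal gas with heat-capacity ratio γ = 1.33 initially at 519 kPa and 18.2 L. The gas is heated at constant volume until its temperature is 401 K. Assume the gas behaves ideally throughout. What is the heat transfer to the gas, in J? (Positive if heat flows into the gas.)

T₁ = P₁V₁/(nR) = 519×18.2/(5.31×8.314) = 214 K.
Isochoric: V stays 18.2 L; P/T = const ⇒ T₂ = 401 K, P₂ = 973 kPa.
W = 0 (no volume change).
ΔU = nCvΔT = 5.31×25.2×(401−214) = 25000 J.
Q = ΔU = 25000 J.

25000 J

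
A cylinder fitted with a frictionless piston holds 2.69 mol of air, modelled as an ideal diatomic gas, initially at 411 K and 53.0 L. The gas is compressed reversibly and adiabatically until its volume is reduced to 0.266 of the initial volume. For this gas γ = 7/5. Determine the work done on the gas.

16000 J

P₁ = nRT₁/V₁ = 2.69×8.314×411/53.0 = 173 kPa.
Adiabatic: TV^(γ−1) = const ⇒ T₂ = 411×(3.76)^0.400 = 698 K; PV^γ = const ⇒ P₂ = 1110 kPa.
ΔU = nCvΔT = 2.69×20.8×(698−411) = 16000 J.
Q = 0 for an adiabatic process, so W = −ΔU = -16000 J.
Work done on the gas = −W_by = 16000 J.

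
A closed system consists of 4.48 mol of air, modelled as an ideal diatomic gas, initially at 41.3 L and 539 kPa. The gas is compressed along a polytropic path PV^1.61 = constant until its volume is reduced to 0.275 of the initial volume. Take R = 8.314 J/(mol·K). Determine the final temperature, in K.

1310 K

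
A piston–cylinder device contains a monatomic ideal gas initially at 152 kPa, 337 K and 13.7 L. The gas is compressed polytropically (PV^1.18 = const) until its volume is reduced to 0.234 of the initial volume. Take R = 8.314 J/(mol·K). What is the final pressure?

Polytropic n=1.18: T₂ = T₁(V₁/V₂)^(n−1) = 337×(4.27)^0.18 = 438 K; P₂ = P₁(V₁/V₂)^n = 844 kPa.

844 kPa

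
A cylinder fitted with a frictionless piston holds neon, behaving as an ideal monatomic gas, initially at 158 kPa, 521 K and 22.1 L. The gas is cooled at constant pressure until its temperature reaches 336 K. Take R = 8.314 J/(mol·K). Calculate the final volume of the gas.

Isobaric: P stays 158 kPa; V/T = const ⇒ T₂ = 336 K, V₂ = 14.3 L.

14.3 L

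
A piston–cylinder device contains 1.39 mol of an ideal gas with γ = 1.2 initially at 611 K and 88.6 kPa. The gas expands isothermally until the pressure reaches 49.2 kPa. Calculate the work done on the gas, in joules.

V₁ = nRT₁/P₁ = 1.39×8.314×611/88.6 = 79.7 L.
Isothermal: T stays 611 K; PV = const ⇒ V₂ = 144 L, P₂ = 49.2 kPa.
W = nRT ln(V₂/V₁) = 1.39×8.314×611×ln(1.80) = 4150 J.
Work done on the gas = −W_by = -4150 J.

-4150 J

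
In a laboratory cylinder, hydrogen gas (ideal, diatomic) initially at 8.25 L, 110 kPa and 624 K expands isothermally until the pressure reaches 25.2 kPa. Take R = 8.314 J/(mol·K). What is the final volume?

36.0 L

Isothermal: T stays 624 K; PV = const ⇒ V₂ = 36.0 L, P₂ = 25.2 kPa.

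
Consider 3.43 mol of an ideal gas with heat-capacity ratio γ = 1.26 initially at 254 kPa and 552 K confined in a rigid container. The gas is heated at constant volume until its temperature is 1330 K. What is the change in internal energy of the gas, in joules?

V₁ = nRT₁/P₁ = 3.43×8.314×552/254 = 62.0 L.
Isochoric: V stays 62.0 L; P/T = const ⇒ T₂ = 1330 K, P₂ = 612 kPa.
For an ideal gas ΔU = nCvΔT with Cv = R/(γ−1) = 32.0 J/(mol·K).
ΔU = 3.43×32.0×(1330−552) = 85300 J.

85300 J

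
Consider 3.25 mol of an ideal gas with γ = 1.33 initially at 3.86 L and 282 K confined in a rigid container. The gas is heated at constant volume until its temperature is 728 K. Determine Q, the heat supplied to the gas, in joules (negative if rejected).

P₁ = nRT₁/V₁ = 3.25×8.314×282/3.86 = 1970 kPa.
Isochoric: V stays 3.86 L; P/T = const ⇒ T₂ = 728 K, P₂ = 5100 kPa.
W = 0 (no volume change).
ΔU = nCvΔT = 3.25×25.2×(728−282) = 36500 J.
Q = ΔU = 36500 J.

36500 J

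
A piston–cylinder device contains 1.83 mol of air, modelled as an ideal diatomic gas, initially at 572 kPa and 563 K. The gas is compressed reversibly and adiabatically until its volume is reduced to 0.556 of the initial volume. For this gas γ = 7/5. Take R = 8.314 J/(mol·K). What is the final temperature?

712 K

V₁ = nRT₁/P₁ = 1.83×8.314×563/572 = 15.0 L.
Adiabatic: TV^(γ−1) = const ⇒ T₂ = 563×(1.80)^0.400 = 712 K; PV^γ = const ⇒ P₂ = 1300 kPa.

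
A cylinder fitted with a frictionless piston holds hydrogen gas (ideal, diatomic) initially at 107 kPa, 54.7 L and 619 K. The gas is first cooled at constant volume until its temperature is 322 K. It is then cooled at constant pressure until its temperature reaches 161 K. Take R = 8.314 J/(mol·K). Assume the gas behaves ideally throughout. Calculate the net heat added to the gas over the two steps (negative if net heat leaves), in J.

-12300 J

n = P₁V₁/(RT₁) = 107×54.7/(8.314×619) = 1.14 mol.
Step 1 — Isochoric: V stays 54.7 L; P/T = const ⇒ T₂ = 322 K, P₂ = 55.7 kPa.
W = 0 (no volume change).
ΔU = nCvΔT = 1.14×20.8×(322−619) = -7020 J.
Q = ΔU = -7020 J.
State after step 1: P = 55.7 kPa, V = 54.7 L, T = 322 K.
Step 2 — Isobaric: P stays 55.7 kPa; V/T = const ⇒ T₂ = 161 K, V₂ = 27.4 L.
W = PΔV = 55.7×(27.4−54.7) kPa·L = -1520 J.
ΔU = nCvΔT = 1.14×20.8×(161−322) = -3810 J.
Q = ΔU + W = nCpΔT = -5330 J.
Net over both steps: W = -1520 J, Q = -12300 J, ΔU = -10800 J.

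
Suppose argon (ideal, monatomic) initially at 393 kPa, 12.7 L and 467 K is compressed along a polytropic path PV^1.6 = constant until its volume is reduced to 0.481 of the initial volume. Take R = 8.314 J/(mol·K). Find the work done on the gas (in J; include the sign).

4590 J

n = P₁V₁/(RT₁) = 393×12.7/(8.314×467) = 1.29 mol.
Polytropic n=1.6: T₂ = T₁(V₁/V₂)^(n−1) = 467×(2.08)^0.60 = 724 K; P₂ = P₁(V₁/V₂)^n = 1270 kPa.
W = (P₁V₁−P₂V₂)/(n−1) = (393×12.7−1270×6.11)/0.60 = -4590 J.
Work done on the gas = −W_by = 4590 J.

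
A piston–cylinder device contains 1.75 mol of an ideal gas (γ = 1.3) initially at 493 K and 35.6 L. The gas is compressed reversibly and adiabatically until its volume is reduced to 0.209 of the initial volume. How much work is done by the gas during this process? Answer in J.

P₁ = nRT₁/V₁ = 1.75×8.314×493/35.6 = 201 kPa.
Adiabatic: TV^(γ−1) = const ⇒ T₂ = 493×(4.78)^0.300 = 789 K; PV^γ = const ⇒ P₂ = 1540 kPa.
ΔU = nCvΔT = 1.75×27.7×(789−493) = 14300 J.
Q = 0 for an adiabatic process, so W = −ΔU = -14300 J.

-14300 J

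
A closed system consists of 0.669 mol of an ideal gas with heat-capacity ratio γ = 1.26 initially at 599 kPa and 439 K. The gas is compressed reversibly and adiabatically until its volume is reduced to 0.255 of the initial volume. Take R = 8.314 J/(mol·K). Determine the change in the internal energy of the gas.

4010 J

V₁ = nRT₁/P₁ = 0.669×8.314×439/599 = 4.08 L.
Adiabatic: TV^(γ−1) = const ⇒ T₂ = 439×(3.92)^0.260 = 626 K; PV^γ = const ⇒ P₂ = 3350 kPa.
For an ideal gas ΔU = nCvΔT with Cv = R/(γ−1) = 32.0 J/(mol·K).
ΔU = 0.669×32.0×(626−439) = 4010 J.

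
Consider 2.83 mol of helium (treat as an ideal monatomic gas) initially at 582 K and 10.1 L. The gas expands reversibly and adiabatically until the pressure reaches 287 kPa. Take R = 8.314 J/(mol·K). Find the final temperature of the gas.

313 K

P₁ = nRT₁/V₁ = 2.83×8.314×582/10.1 = 1360 kPa.
Adiabatic: T₂/T₁ = (P₂/P₁)^((γ−1)/γ) ⇒ T₂ = 582×(0.212)^0.400 = 313 K; V₂ = 25.6 L.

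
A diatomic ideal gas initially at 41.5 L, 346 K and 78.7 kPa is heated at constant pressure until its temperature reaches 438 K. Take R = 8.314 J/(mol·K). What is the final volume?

Isobaric: P stays 78.7 kPa; V/T = const ⇒ T₂ = 438 K, V₂ = 52.5 L.

52.5 L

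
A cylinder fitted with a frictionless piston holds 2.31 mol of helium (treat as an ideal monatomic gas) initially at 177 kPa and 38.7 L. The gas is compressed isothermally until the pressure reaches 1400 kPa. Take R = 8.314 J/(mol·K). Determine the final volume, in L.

T₁ = P₁V₁/(nR) = 177×38.7/(2.31×8.314) = 357 K.
Isothermal: T stays 357 K; PV = const ⇒ V₂ = 4.89 L, P₂ = 1400 kPa.

4.89 L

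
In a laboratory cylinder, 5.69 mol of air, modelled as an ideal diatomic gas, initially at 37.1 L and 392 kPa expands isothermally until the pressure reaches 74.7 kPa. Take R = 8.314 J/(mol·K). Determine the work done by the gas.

T₁ = P₁V₁/(nR) = 392×37.1/(5.69×8.314) = 307 K.
Isothermal: T stays 307 K; PV = const ⇒ V₂ = 195 L, P₂ = 74.7 kPa.
W = nRT ln(V₂/V₁) = 5.69×8.314×307×ln(5.25) = 24100 J.

24100 J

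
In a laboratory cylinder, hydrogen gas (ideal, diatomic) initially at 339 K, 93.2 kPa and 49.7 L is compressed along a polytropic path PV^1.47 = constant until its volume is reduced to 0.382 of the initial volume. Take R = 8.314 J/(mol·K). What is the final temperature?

533 K

Polytropic n=1.47: T₂ = T₁(V₁/V₂)^(n−1) = 339×(2.62)^0.47 = 533 K; P₂ = P₁(V₁/V₂)^n = 384 kPa.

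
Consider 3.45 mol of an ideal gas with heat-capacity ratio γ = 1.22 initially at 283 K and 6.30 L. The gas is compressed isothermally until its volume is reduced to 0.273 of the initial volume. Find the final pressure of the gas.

4720 kPa

P₁ = nRT₁/V₁ = 3.45×8.314×283/6.30 = 1290 kPa.
Isothermal: T stays 283 K; PV = const ⇒ V₂ = 1.72 L, P₂ = 4720 kPa.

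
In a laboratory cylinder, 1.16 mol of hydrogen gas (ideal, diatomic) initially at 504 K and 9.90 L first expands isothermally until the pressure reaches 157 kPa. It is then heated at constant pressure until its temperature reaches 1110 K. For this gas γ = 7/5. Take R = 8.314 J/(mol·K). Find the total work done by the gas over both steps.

P₁ = nRT₁/V₁ = 1.16×8.314×504/9.90 = 491 kPa.
Step 1 — Isothermal: T stays 504 K; PV = const ⇒ V₂ = 31.0 L, P₂ = 157 kPa.
ΔU = 0 (ideal gas, T constant).
W = nRT ln(V₂/V₁) = 1.16×8.314×504×ln(3.13) = 5540 J.
Q = ΔU + W = 5540 J.
State after step 1: P = 157 kPa, V = 31.0 L, T = 504 K.
Step 2 — Isobaric: P stays 157 kPa; V/T = const ⇒ T₂ = 1110 K, V₂ = 68.2 L.
W = PΔV = 157×(68.2−31.0) kPa·L = 5840 J.
ΔU = nCvΔT = 1.16×20.8×(1110−504) = 14600 J.
Q = ΔU + W = nCpΔT = 20500 J.
Net over both steps: W = 11400 J, Q = 26000 J, ΔU = 14600 J.

11400 J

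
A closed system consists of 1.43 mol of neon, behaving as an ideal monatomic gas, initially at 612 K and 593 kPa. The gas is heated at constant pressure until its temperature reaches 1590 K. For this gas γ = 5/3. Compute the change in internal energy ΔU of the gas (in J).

V₁ = nRT₁/P₁ = 1.43×8.314×612/593 = 12.3 L.
Isobaric: P stays 593 kPa; V/T = const ⇒ T₂ = 1590 K, V₂ = 31.9 L.
For an ideal gas ΔU = nCvΔT with Cv = (3/2)R = 12.5 J/(mol·K).
ΔU = 1.43×12.5×(1590−612) = 17400 J.

17400 J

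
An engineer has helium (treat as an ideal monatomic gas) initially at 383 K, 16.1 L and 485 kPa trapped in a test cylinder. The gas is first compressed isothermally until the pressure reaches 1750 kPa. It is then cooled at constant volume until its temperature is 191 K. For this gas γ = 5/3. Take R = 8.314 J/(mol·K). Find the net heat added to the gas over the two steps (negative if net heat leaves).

n = P₁V₁/(RT₁) = 485×16.1/(8.314×383) = 2.45 mol.
Step 1 — Isothermal: T stays 383 K; PV = const ⇒ V₂ = 4.46 L, P₂ = 1750 kPa.
ΔU = 0 (ideal gas, T constant).
W = nRT ln(V₂/V₁) = 2.45×8.314×383×ln(0.277) = -10000 J.
Q = ΔU + W = -10000 J.
State after step 1: P = 1750 kPa, V = 4.46 L, T = 383 K.
Step 2 — Isochoric: V stays 4.46 L; P/T = const ⇒ T₂ = 191 K, P₂ = 873 kPa.
W = 0 (no volume change).
ΔU = nCvΔT = 2.45×12.5×(191−383) = -5870 J.
Q = ΔU = -5870 J.
Net over both steps: W = -10000 J, Q = -15900 J, ΔU = -5870 J.

-15900 J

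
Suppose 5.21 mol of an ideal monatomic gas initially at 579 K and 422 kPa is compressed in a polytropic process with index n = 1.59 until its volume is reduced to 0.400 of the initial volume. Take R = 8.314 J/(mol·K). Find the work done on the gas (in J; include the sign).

V₁ = nRT₁/P₁ = 5.21×8.314×579/422 = 59.4 L.
Polytropic n=1.59: T₂ = T₁(V₁/V₂)^(n−1) = 579×(2.50)^0.59 = 994 K; P₂ = P₁(V₁/V₂)^n = 1810 kPa.
W = (P₁V₁−P₂V₂)/(n−1) = (422×59.4−1810×23.8)/0.59 = -30500 J.
Work done on the gas = −W_by = 30500 J.

30500 J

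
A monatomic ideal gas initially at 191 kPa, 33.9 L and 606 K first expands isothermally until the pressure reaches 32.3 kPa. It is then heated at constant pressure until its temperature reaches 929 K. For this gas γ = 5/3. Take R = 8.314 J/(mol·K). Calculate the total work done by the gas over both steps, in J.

15000 J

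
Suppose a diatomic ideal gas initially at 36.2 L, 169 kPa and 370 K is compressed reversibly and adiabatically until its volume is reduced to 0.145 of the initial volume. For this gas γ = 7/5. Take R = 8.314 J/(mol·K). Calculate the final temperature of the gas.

Adiabatic: TV^(γ−1) = const ⇒ T₂ = 370×(6.90)^0.400 = 801 K; PV^γ = const ⇒ P₂ = 2520 kPa.

801 K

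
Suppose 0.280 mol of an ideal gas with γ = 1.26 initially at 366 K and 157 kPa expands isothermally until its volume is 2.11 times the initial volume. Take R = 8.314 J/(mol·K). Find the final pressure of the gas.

74.4 kPa

V₁ = nRT₁/P₁ = 0.280×8.314×366/157 = 5.43 L.
Isothermal: T stays 366 K; PV = const ⇒ V₂ = 11.5 L, P₂ = 74.4 kPa.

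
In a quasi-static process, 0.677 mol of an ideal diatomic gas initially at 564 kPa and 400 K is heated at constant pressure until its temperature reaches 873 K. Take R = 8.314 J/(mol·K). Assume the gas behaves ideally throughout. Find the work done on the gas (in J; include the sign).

-2660 J

V₁ = nRT₁/P₁ = 0.677×8.314×400/564 = 3.99 L.
Isobaric: P stays 564 kPa; V/T = const ⇒ T₂ = 873 K, V₂ = 8.71 L.
W = PΔV = 564×(8.71−3.99) kPa·L = 2660 J.
Work done on the gas = −W_by = -2660 J.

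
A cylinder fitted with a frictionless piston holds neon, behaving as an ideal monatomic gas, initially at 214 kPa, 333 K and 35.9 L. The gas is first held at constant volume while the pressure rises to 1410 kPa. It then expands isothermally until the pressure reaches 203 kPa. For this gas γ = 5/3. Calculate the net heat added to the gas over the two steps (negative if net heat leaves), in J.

163000 J

n = P₁V₁/(RT₁) = 214×35.9/(8.314×333) = 2.77 mol.
Step 1 — Isochoric: V stays 35.9 L; P/T = const ⇒ T₂ = 2190 K, P₂ = 1410 kPa.
W = 0 (no volume change).
ΔU = nCvΔT = 2.77×12.5×(2190−333) = 64400 J.
Q = ΔU = 64400 J.
State after step 1: P = 1410 kPa, V = 35.9 L, T = 2190 K.
Step 2 — Isothermal: T stays 2190 K; PV = const ⇒ V₂ = 249 L, P₂ = 203 kPa.
ΔU = 0 (ideal gas, T constant).
W = nRT ln(V₂/V₁) = 2.77×8.314×2190×ln(6.95) = 98100 J.
Q = ΔU + W = 98100 J.
Net over both steps: W = 98100 J, Q = 163000 J, ΔU = 64400 J.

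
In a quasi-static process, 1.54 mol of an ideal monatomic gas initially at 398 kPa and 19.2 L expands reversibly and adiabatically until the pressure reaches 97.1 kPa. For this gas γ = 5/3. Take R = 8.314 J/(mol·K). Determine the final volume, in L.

44.8 L

T₁ = P₁V₁/(nR) = 398×19.2/(1.54×8.314) = 597 K.
Adiabatic: T₂/T₁ = (P₂/P₁)^((γ−1)/γ) ⇒ T₂ = 597×(0.244)^0.400 = 339 K; V₂ = 44.8 L.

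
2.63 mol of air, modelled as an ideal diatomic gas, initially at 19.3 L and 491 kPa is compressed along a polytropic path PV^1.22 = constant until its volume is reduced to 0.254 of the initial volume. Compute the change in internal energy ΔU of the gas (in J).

T₁ = P₁V₁/(nR) = 491×19.3/(2.63×8.314) = 433 K.
Polytropic n=1.22: T₂ = T₁(V₁/V₂)^(n−1) = 433×(3.94)^0.22 = 586 K; P₂ = P₁(V₁/V₂)^n = 2610 kPa.
For an ideal gas ΔU = nCvΔT with Cv = (5/2)R = 20.8 J/(mol·K).
ΔU = 2.63×20.8×(586−433) = 8340 J.

8340 J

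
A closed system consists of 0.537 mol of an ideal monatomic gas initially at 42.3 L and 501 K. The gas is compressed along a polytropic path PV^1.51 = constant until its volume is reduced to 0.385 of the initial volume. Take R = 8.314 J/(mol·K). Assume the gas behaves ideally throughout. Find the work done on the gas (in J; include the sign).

P₁ = nRT₁/V₁ = 0.537×8.314×501/42.3 = 52.9 kPa.
Polytropic n=1.51: T₂ = T₁(V₁/V₂)^(n−1) = 501×(2.60)^0.51 = 815 K; P₂ = P₁(V₁/V₂)^n = 223 kPa.
W = (P₁V₁−P₂V₂)/(n−1) = (52.9×42.3−223×16.3)/0.51 = -2750 J.
Work done on the gas = −W_by = 2750 J.

2750 J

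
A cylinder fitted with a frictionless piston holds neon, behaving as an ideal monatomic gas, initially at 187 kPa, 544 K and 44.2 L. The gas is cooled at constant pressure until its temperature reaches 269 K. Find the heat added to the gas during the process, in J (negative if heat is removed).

n = P₁V₁/(RT₁) = 187×44.2/(8.314×544) = 1.83 mol.
Isobaric: P stays 187 kPa; V/T = const ⇒ T₂ = 269 K, V₂ = 21.9 L.
W = PΔV = 187×(21.9−44.2) kPa·L = -4180 J.
ΔU = nCvΔT = 1.83×12.5×(269−544) = -6270 J.
Q = ΔU + W = nCpΔT = -10400 J.

-10400 J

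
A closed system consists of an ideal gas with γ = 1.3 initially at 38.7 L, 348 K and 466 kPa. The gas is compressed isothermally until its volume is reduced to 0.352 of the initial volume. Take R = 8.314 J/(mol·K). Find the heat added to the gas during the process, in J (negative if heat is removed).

n = P₁V₁/(RT₁) = 466×38.7/(8.314×348) = 6.23 mol.
Isothermal: T stays 348 K; PV = const ⇒ V₂ = 13.6 L, P₂ = 1320 kPa.
ΔU = 0 (ideal gas, T constant).
W = nRT ln(V₂/V₁) = 6.23×8.314×348×ln(0.352) = -18800 J.
Q = ΔU + W = -18800 J.

-18800 J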